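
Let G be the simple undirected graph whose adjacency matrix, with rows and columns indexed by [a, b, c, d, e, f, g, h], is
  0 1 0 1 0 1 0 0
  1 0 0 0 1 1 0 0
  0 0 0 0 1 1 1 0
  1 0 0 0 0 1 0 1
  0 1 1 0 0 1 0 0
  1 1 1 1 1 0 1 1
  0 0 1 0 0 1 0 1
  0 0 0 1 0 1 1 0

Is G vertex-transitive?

No

Vertex f is the only vertex of degree 7, so every automorphism fixes it; G is not vertex-transitive.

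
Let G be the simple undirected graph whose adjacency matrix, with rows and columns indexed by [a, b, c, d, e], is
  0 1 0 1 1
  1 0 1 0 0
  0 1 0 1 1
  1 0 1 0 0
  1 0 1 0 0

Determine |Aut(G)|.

The vertices split by degree into {a, c} (degree 3) and {b, d, e} (degree 2); every edge runs between the two parts, so G is the complete bipartite graph K_{2,3}. The parts have unequal sizes, so no automorphism swaps them; each part is permuted independently, giving S_2 × S_3 of order 2!·3! = 12.

12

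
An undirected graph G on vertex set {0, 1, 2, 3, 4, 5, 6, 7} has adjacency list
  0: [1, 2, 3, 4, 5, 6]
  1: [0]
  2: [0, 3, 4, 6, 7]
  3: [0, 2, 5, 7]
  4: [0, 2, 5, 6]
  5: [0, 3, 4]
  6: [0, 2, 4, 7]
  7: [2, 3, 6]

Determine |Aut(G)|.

The degree sequence is [6, 1, 5, 4, 4, 3, 4, 3]. Checking the degree-preserving permutations of the vertex set shows that none except the identity preserves every edge, so Aut(G) is trivial.

1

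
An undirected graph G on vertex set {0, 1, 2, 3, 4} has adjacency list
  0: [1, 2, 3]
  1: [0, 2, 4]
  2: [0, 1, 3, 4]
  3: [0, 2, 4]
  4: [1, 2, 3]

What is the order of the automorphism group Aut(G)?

8

Vertex 2 is the unique vertex of degree 4; the remaining 4 vertices each have degree 3 and induce a cycle, so G is the wheel on 5 vertices with hub 2. Every automorphism fixes the hub and acts on the rim 4-cycle, so Aut(G) ≅ Aut(C_4) = D_4 of order 8.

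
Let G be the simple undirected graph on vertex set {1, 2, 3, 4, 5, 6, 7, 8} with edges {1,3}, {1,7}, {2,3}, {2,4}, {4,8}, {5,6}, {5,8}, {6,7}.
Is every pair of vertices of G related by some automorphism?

Yes

G is 2-regular and connected on 8 vertices, i.e. the cycle C_8. The automorphisms of the 8-cycle are exactly the symmetries of a regular 8-gon: the dihedral group D_8, |D_8| = 16. Under this action every vertex can be carried to every other, so G is vertex-transitive.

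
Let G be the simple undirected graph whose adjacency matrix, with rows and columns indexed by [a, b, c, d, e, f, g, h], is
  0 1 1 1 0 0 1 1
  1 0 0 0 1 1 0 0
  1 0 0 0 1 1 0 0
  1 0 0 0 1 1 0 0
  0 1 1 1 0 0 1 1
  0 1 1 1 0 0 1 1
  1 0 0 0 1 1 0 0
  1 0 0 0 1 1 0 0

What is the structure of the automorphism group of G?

S_3 × S_5

The vertices split by degree into {a, e, f} (degree 5) and {b, c, d, g, h} (degree 3); every edge runs between the two parts, so G is the complete bipartite graph K_{3,5}. The parts have unequal sizes, so no automorphism swaps them; each part is permuted independently, giving S_3 × S_5 of order 3!·5! = 720.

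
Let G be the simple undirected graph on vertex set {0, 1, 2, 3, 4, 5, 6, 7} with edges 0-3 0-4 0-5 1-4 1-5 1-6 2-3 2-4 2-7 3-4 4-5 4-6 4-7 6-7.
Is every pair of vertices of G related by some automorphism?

No

Vertex 4 is the only vertex of degree 7, so every automorphism fixes it; G is not vertex-transitive.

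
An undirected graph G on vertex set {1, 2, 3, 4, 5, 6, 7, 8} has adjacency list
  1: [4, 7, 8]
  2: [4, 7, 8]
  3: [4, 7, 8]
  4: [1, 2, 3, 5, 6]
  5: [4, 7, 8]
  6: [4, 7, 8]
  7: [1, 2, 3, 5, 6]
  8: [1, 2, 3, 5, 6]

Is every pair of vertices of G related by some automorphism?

No

Automorphisms preserve degree, but G has vertices of degree 3 and vertices of degree 5; no automorphism maps one to the other, so G is not vertex-transitive.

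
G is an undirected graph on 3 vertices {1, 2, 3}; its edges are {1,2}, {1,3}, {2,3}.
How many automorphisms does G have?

6

All 3 vertices are pairwise adjacent: G = K_3. Every bijection on the vertex set is an automorphism of K_3; hence Aut(K_3) ≅ S_3, order 6.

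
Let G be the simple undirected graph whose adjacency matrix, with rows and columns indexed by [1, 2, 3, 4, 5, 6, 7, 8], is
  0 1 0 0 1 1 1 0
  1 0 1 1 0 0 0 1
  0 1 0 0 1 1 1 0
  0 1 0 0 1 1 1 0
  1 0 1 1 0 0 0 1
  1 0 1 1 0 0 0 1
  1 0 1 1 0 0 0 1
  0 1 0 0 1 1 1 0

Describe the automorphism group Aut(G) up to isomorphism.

(S_4 × S_4) ⋊ Z_2

G is 4-regular and bipartite with parts {1, 3, 4, 8} and {2, 5, 6, 7} (each part is independent and every cross-pair is an edge), so G = K_{4,4}. Aut(K_{4,4}) is the wreath product S_4 ≀ Z_2: permute within each part, then optionally swap the parts; |Aut| = 2·(4!)² = 1152.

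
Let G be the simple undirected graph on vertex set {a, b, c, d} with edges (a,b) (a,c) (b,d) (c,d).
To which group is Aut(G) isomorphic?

G is 2-regular and bipartite with parts {b, c} and {a, d} (each part is independent and every cross-pair is an edge), so G = K_{2,2}. Each part can be permuted independently (S_2 × S_2) and the two equal-size parts can also be swapped, giving (S_2 × S_2) ⋊ Z_2 of order 2·(2!)² = 8.

S_2 ≀ Z_2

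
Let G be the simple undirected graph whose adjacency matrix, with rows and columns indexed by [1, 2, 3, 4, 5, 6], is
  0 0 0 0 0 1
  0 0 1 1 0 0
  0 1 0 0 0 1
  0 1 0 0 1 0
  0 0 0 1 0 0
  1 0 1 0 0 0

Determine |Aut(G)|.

The degree sequence is [1, 2, 2, 2, 1, 2]; the two degree-1 vertices 1 and 5 are the ends of a path, so G = P_6. The only nontrivial automorphism of a path is the end-to-end reflection, so Aut(G) ≅ Z_2.

2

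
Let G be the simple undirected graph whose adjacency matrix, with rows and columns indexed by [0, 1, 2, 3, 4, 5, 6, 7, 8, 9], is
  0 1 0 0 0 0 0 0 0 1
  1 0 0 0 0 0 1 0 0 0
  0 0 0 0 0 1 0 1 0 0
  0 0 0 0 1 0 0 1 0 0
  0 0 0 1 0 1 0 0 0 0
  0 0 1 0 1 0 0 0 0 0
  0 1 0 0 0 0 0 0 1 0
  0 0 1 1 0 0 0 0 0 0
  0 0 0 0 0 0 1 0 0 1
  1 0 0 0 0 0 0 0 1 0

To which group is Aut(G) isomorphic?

(D_5 × D_5) ⋊ Z_2

G has two connected components, {2, 3, 4, 5, 7} and {0, 1, 6, 8, 9}; each is 2-regular, so G = C_5 ⊔ C_5. Aut of a disjoint union of two copies of C_5 is the wreath product D_5 ≀ Z_2, of order 2·10² = 200.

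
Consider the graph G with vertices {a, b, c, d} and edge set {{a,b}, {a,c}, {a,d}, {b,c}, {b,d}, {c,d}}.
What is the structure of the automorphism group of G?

Every vertex has degree 3, so G is the complete graph K_4. Every bijection on the vertex set is an automorphism of K_4; hence Aut(K_4) ≅ S_4, order 24.

S_4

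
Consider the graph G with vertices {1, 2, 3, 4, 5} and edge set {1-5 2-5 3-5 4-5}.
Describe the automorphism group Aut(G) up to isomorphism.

S_4

Vertex 5 has degree 4 and every other vertex has degree 1, so G is the star K_{1,4} with centre 5. The 4 leaves are pairwise interchangeable while the centre is fixed, giving Aut(G) = S_4.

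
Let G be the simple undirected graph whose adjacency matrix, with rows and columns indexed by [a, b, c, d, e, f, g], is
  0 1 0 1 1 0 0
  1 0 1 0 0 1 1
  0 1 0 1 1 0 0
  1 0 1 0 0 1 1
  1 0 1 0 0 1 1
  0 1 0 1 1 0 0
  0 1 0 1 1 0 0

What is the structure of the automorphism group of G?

The vertices split by degree into {b, d, e} (degree 4) and {a, c, f, g} (degree 3); every edge runs between the two parts, so G is the complete bipartite graph K_{3,4}. Automorphisms preserve the bipartition setwise (since the parts differ in size) and act as S_4 × S_3 within it; |Aut| = 144.

S_4 × S_3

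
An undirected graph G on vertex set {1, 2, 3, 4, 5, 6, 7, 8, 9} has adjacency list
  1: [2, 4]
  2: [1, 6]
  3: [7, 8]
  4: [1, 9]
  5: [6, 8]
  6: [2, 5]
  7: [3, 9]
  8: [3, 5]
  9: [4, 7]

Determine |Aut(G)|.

G is 2-regular and connected on 9 vertices, i.e. the cycle C_9. The automorphisms of the 9-cycle are exactly the symmetries of a regular 9-gon: the dihedral group D_9, |D_9| = 18.

18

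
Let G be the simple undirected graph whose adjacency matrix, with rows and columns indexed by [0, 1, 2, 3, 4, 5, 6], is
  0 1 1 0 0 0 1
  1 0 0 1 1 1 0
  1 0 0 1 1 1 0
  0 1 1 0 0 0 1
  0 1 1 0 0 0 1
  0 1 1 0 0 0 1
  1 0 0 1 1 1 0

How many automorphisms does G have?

144

The vertices split by degree into {1, 2, 6} (degree 4) and {0, 3, 4, 5} (degree 3); every edge runs between the two parts, so G is the complete bipartite graph K_{3,4}. The parts have unequal sizes, so no automorphism swaps them; each part is permuted independently, giving S_4 × S_3 of order 4!·3! = 144.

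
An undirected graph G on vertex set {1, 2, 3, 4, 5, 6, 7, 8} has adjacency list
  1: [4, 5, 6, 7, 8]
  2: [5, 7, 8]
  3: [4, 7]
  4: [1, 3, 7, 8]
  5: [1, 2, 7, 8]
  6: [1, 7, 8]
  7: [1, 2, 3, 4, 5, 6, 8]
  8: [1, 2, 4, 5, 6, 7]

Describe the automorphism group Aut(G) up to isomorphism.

1

Degrees alone do not determine every vertex (e.g. 2 and 6 both have degree 3), but their neighbour-degree multisets differ: N(2) has degrees [4, 6, 7] while N(6) has degrees [5, 6, 7]. Repeating this refinement separates all vertices, so the only automorphism is the identity.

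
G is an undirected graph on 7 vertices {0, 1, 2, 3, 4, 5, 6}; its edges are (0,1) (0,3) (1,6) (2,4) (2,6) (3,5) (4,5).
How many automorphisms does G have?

14

Every vertex has degree 2 and the graph is connected, so G is the 7-cycle C_7. The automorphisms of the 7-cycle are exactly the symmetries of a regular 7-gon: the dihedral group D_7, |D_7| = 14.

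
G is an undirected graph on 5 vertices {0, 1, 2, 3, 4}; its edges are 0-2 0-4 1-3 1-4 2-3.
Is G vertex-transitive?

G is 2-regular and connected on 5 vertices, i.e. the cycle C_5. C_5 has 5 rotations and 5 reflections, so Aut(C_5) ≅ D_5 of order 10. This group acts transitively on the 5 vertices.

Yes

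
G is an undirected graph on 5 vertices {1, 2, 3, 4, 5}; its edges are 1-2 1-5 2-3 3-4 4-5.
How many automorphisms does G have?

10

G is 2-regular and connected on 5 vertices, i.e. the cycle C_5. The automorphisms of the 5-cycle are exactly the symmetries of a regular 5-gon: the dihedral group D_5, |D_5| = 10.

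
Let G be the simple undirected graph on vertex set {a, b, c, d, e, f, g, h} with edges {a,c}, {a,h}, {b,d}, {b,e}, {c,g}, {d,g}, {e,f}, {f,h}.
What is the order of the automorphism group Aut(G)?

16

G is 2-regular and connected on 8 vertices, i.e. the cycle C_8. C_8 has 8 rotations and 8 reflections, so Aut(C_8) ≅ D_8 of order 16.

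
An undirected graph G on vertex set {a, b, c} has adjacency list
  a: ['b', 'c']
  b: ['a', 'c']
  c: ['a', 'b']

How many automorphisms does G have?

All 3 vertices are pairwise adjacent: G = K_3. Every bijection on the vertex set is an automorphism of K_3; hence Aut(K_3) ≅ S_3, order 6.

6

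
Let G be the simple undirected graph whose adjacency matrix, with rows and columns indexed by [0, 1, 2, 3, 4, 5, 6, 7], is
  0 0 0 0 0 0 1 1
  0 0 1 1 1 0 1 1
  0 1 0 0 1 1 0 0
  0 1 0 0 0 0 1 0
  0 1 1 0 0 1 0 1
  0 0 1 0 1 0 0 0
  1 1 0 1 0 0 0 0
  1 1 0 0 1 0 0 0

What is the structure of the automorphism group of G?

The degree sequence is [2, 5, 3, 2, 4, 2, 3, 3]. Checking the degree-preserving permutations of the vertex set shows that none except the identity preserves every edge, so Aut(G) is trivial.

1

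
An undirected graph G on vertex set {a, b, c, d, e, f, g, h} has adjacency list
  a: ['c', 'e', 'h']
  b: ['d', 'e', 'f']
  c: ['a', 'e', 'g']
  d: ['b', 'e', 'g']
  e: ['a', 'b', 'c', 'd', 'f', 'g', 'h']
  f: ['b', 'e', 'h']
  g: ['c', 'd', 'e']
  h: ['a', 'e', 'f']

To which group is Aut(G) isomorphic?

D_7

Vertex e is the unique vertex of degree 7; the remaining 7 vertices each have degree 3 and induce a cycle, so G is the wheel on 8 vertices with hub e. With the hub fixed, the remaining symmetry is that of the rim cycle C_7, giving the dihedral group D_7.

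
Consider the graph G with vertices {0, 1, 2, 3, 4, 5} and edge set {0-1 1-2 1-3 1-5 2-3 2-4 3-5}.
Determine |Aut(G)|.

1

Degrees alone do not determine every vertex (e.g. 0 and 4 both have degree 1), but their neighbour-degree multisets differ: N(0) has degrees [4] while N(4) has degrees [3]. Repeating this refinement separates all vertices, so the only automorphism is the identity.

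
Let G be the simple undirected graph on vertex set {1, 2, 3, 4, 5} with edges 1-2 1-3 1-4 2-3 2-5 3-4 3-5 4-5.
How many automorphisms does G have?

Vertex 3 is the unique vertex of degree 4; the remaining 4 vertices each have degree 3 and induce a cycle, so G is the wheel on 5 vertices with hub 3. With the hub fixed, the remaining symmetry is that of the rim cycle C_4, giving the dihedral group D_4.

8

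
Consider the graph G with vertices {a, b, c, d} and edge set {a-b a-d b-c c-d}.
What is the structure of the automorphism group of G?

the hyperoctahedral group B_2

G is 2-regular and bipartite on 2^2 = 4 vertices with girth 4; it is the hypercube graph Q_2. The symmetry group of the 2-cube is the hyperoctahedral group B_2 = Z_2 ≀ S_2, of order 2^2·2! = 8.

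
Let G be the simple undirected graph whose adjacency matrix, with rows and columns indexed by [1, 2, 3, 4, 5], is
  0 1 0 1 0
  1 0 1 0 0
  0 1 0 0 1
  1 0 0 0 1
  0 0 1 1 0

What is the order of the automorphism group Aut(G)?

10

Every vertex has degree 2 and the graph is connected, so G is the 5-cycle C_5. C_5 has 5 rotations and 5 reflections, so Aut(C_5) ≅ D_5 of order 10.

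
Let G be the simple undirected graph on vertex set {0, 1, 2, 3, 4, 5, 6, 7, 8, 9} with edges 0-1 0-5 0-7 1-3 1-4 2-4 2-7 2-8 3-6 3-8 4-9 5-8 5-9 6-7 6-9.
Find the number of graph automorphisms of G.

G is 3-regular on 10 vertices with no triangles and no 4-cycles (girth 5): this is the Petersen graph. It is a classical fact that the Petersen graph has automorphism group S_5 (order 120), arising from its description as the Kneser graph K(5,2).

120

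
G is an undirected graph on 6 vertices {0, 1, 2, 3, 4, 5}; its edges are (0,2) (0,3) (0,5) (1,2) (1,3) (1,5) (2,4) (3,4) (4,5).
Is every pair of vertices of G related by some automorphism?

Yes

G is 3-regular and bipartite with parts {0, 1, 4} and {2, 3, 5} (each part is independent and every cross-pair is an edge), so G = K_{3,3}. Aut(K_{3,3}) is the wreath product S_3 ≀ Z_2: permute within each part, then optionally swap the parts; |Aut| = 2·(3!)² = 72. Under this action every vertex can be carried to every other, so G is vertex-transitive.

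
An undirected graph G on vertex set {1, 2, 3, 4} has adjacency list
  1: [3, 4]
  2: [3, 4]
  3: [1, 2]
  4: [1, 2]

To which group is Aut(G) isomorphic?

G is 2-regular and bipartite with parts {3, 4} and {1, 2} (each part is independent and every cross-pair is an edge), so G = K_{2,2}. Each part can be permuted independently (S_2 × S_2) and the two equal-size parts can also be swapped, giving (S_2 × S_2) ⋊ Z_2 of order 2·(2!)² = 8.

S_2 ≀ Z_2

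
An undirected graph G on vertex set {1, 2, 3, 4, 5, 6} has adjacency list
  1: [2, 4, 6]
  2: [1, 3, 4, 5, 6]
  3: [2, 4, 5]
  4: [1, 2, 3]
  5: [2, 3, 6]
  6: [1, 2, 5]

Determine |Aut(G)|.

10

Vertex 2 is the unique vertex of degree 5; the remaining 5 vertices each have degree 3 and induce a cycle, so G is the wheel on 6 vertices with hub 2. With the hub fixed, the remaining symmetry is that of the rim cycle C_5, giving the dihedral group D_5.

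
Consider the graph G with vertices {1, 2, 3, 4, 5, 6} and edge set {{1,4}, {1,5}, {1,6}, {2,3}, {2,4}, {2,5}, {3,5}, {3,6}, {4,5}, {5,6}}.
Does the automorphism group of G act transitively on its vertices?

Vertex 5 is the only vertex of degree 5, so every automorphism fixes it; G is not vertex-transitive.

No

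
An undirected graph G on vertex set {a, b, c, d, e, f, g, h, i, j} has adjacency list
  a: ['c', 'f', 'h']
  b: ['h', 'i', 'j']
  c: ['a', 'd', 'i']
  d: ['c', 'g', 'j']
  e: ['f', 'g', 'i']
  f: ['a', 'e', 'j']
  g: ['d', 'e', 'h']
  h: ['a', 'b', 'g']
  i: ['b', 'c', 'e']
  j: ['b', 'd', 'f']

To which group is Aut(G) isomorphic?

G is 3-regular on 10 vertices with no triangles and no 4-cycles (girth 5): this is the Petersen graph. Viewing the Petersen graph as the Kneser graph K(5,2) — vertices are 2-subsets of {1,…,5}, edges join disjoint pairs — its automorphisms are exactly the permutations of the 5-element set, so Aut ≅ S_5 of order 120.

S_5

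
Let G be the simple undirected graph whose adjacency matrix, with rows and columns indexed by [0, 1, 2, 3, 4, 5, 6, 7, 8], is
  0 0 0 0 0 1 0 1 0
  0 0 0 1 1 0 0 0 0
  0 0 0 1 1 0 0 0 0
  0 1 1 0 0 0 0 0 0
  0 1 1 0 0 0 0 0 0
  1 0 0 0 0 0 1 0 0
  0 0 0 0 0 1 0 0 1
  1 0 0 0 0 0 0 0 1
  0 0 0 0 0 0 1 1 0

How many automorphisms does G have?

80

G has two connected components, {0, 5, 6, 7, 8} and {1, 2, 3, 4}; each is 2-regular, so G = C_5 ⊔ C_4. The components are non-isomorphic (different sizes), so Aut(G) = Aut(C_4) × Aut(C_5) = D_4 × D_5 of order 8·10 = 80.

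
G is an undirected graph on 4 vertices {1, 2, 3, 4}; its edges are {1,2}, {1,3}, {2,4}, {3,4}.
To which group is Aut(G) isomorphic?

G is 2-regular and bipartite with parts {2, 3} and {1, 4} (each part is independent and every cross-pair is an edge), so G = K_{2,2}. Each part can be permuted independently (S_2 × S_2) and the two equal-size parts can also be swapped, giving (S_2 × S_2) ⋊ Z_2 of order 2·(2!)² = 8.

S_2 ≀ Z_2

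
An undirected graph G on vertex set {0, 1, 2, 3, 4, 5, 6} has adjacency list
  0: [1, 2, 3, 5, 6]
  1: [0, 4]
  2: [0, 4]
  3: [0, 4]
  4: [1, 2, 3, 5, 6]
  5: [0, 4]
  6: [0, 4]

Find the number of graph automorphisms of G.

240

The vertices split by degree into {0, 4} (degree 5) and {1, 2, 3, 5, 6} (degree 2); every edge runs between the two parts, so G is the complete bipartite graph K_{2,5}. Automorphisms preserve the bipartition setwise (since the parts differ in size) and act as S_5 × S_2 within it; |Aut| = 240.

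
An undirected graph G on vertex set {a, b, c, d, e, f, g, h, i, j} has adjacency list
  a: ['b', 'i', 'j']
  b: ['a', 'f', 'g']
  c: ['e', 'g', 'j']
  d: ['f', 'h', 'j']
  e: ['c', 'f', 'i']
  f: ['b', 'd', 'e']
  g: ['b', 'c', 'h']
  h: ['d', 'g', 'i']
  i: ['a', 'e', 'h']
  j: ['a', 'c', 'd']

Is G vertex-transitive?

G is 3-regular on 10 vertices with no triangles and no 4-cycles (girth 5): this is the Petersen graph. Viewing the Petersen graph as the Kneser graph K(5,2) — vertices are 2-subsets of {1,…,5}, edges join disjoint pairs — its automorphisms are exactly the permutations of the 5-element set, so Aut ≅ S_5 of order 120. This group acts transitively on the 10 vertices.

Yes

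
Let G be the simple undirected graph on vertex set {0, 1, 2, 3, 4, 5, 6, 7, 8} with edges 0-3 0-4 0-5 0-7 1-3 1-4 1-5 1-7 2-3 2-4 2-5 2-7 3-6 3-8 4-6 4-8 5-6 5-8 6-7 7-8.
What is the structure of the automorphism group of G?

The vertices split by degree into {3, 4, 5, 7} (degree 5) and {0, 1, 2, 6, 8} (degree 4); every edge runs between the two parts, so G is the complete bipartite graph K_{4,5}. Automorphisms preserve the bipartition setwise (since the parts differ in size) and act as S_4 × S_5 within it; |Aut| = 2880.

S_4 × S_5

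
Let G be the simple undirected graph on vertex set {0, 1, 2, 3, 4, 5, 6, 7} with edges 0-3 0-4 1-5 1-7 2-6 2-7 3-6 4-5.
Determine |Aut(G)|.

G is 2-regular and connected on 8 vertices, i.e. the cycle C_8. The automorphisms of the 8-cycle are exactly the symmetries of a regular 8-gon: the dihedral group D_8, |D_8| = 16.

16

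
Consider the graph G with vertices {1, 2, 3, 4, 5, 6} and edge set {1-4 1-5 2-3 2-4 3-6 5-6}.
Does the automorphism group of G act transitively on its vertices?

Every vertex has degree 2 and the graph is connected, so G is the 6-cycle C_6. C_6 has 6 rotations and 6 reflections, so Aut(C_6) ≅ D_6 of order 12. Under this action every vertex can be carried to every other, so G is vertex-transitive.

Yes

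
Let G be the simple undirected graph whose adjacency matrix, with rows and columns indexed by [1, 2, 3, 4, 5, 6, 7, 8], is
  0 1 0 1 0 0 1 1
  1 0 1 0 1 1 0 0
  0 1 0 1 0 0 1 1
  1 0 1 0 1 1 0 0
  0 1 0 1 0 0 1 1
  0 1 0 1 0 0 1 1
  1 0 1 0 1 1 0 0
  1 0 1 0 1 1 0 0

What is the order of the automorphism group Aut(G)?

G is 4-regular and bipartite with parts {2, 4, 7, 8} and {1, 3, 5, 6} (each part is independent and every cross-pair is an edge), so G = K_{4,4}. Each part can be permuted independently (S_4 × S_4) and the two equal-size parts can also be swapped, giving (S_4 × S_4) ⋊ Z_2 of order 2·(4!)² = 1152.

1152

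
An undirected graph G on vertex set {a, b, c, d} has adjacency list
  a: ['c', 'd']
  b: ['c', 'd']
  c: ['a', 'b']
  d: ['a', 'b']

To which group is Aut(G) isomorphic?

G is 2-regular and bipartite on 2^2 = 4 vertices with girth 4; it is the hypercube graph Q_2. Aut(Q_2) consists of the signed permutations of the 2 coordinate axes: 2! permutations times 2^2 sign flips, so |Aut| = 2^2·2! = 8.

D_4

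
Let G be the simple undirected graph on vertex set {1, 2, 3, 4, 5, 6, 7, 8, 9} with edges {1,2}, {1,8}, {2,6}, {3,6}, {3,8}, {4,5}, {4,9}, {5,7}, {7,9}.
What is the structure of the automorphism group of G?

D_4 × D_5

G has two connected components, {1, 2, 3, 6, 8} and {4, 5, 7, 9}; each is 2-regular, so G = C_5 ⊔ C_4. The components are non-isomorphic (different sizes), so Aut(G) = Aut(C_4) × Aut(C_5) = D_4 × D_5 of order 8·10 = 80.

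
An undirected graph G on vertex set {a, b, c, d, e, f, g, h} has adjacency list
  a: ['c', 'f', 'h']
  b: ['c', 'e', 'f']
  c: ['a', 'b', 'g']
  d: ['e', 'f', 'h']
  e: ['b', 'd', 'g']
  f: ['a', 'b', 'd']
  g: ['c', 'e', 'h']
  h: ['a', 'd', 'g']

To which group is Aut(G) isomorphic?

G is 3-regular and bipartite on 2^3 = 8 vertices with girth 4; it is the hypercube graph Q_3. The symmetry group of the 3-cube is the hyperoctahedral group B_3 = Z_2 ≀ S_3, of order 2^3·3! = 48.

Z_2^3 ⋊ S_3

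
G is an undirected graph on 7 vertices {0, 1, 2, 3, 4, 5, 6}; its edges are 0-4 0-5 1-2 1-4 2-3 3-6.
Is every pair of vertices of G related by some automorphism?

No

Automorphisms preserve degree, but G has vertices of degree 1 and vertices of degree 2; no automorphism maps one to the other, so G is not vertex-transitive.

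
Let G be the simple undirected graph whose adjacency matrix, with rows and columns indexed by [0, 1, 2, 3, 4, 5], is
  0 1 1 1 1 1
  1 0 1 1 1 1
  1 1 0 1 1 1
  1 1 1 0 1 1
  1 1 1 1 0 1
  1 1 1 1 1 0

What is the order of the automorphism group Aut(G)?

Every vertex has degree 5, so G is the complete graph K_6. Every bijection on the vertex set is an automorphism of K_6; hence Aut(K_6) ≅ S_6, order 720.

720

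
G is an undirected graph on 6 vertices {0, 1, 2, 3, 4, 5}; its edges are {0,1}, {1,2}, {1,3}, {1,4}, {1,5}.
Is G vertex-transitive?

No

Vertex 1 is the only vertex of degree 5, so every automorphism fixes it; G is not vertex-transitive.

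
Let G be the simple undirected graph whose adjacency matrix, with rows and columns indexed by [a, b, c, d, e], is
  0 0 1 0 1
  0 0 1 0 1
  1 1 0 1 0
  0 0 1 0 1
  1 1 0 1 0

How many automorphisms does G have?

The vertices split by degree into {c, e} (degree 3) and {a, b, d} (degree 2); every edge runs between the two parts, so G is the complete bipartite graph K_{2,3}. The parts have unequal sizes, so no automorphism swaps them; each part is permuted independently, giving S_3 × S_2 of order 3!·2! = 12.

12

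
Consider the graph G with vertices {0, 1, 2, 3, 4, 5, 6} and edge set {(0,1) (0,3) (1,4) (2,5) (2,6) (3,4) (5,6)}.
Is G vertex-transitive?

No

G has two connected components, {0, 1, 3, 4} and {2, 5, 6}; each is 2-regular, so G = C_4 ⊔ C_3. The orbit of 0 under Aut(G) is {0, 1, 3, 4}, which does not contain 2, so G is not vertex-transitive.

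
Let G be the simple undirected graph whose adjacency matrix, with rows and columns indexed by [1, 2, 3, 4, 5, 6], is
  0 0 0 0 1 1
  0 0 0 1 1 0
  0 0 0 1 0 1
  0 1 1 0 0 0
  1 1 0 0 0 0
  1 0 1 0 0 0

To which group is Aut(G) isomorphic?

G is 2-regular and connected on 6 vertices, i.e. the cycle C_6. C_6 has 6 rotations and 6 reflections, so Aut(C_6) ≅ D_6 of order 12.

D_6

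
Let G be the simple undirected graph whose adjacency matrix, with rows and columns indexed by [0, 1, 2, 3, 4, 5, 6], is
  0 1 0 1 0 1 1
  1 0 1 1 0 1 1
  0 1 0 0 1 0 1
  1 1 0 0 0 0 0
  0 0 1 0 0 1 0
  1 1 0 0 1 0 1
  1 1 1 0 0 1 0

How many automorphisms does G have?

1

The degree sequence is [4, 5, 3, 2, 2, 4, 4]. Checking the degree-preserving permutations of the vertex set shows that none except the identity preserves every edge, so Aut(G) is trivial.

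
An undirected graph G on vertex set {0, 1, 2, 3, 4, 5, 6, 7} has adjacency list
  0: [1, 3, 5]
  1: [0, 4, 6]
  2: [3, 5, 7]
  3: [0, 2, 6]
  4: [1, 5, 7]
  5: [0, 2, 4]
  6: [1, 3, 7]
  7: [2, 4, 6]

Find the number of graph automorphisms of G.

G is 3-regular and bipartite on 2^3 = 8 vertices with girth 4; it is the hypercube graph Q_3. Aut(Q_3) consists of the signed permutations of the 3 coordinate axes: 3! permutations times 2^3 sign flips, so |Aut| = 2^3·3! = 48.

48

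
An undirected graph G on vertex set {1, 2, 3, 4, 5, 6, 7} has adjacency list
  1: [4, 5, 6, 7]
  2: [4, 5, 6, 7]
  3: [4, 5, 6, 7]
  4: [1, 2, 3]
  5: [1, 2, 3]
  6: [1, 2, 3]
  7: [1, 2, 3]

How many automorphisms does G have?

144

The vertices split by degree into {1, 2, 3} (degree 4) and {4, 5, 6, 7} (degree 3); every edge runs between the two parts, so G is the complete bipartite graph K_{3,4}. Automorphisms preserve the bipartition setwise (since the parts differ in size) and act as S_3 × S_4 within it; |Aut| = 144.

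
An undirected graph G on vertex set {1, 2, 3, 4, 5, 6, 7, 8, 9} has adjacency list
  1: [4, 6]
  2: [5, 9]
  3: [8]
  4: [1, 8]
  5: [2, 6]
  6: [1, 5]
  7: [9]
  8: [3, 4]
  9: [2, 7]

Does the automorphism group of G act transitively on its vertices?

Automorphisms preserve degree, but G has vertices of degree 1 and vertices of degree 2; no automorphism maps one to the other, so G is not vertex-transitive.

No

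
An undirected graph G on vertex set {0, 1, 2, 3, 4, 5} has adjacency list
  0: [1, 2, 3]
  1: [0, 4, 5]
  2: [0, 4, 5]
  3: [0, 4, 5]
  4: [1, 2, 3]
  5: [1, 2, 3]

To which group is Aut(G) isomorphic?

S_3 ≀ Z_2

G is 3-regular and bipartite with parts {1, 2, 3} and {0, 4, 5} (each part is independent and every cross-pair is an edge), so G = K_{3,3}. Aut(K_{3,3}) is the wreath product S_3 ≀ Z_2: permute within each part, then optionally swap the parts; |Aut| = 2·(3!)² = 72.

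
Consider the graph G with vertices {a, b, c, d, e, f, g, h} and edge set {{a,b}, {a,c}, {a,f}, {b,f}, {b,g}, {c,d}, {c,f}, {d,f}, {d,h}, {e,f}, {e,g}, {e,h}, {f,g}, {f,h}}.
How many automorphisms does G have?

14

Vertex f is the unique vertex of degree 7; the remaining 7 vertices each have degree 3 and induce a cycle, so G is the wheel on 8 vertices with hub f. Every automorphism fixes the hub and acts on the rim 7-cycle, so Aut(G) ≅ Aut(C_7) = D_7 of order 14.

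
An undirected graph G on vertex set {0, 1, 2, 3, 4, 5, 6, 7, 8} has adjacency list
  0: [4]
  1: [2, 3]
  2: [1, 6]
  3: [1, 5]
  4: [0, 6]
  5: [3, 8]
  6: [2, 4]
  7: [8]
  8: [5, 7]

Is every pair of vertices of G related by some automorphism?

Automorphisms preserve degree, but G has vertices of degree 1 and vertices of degree 2; no automorphism maps one to the other, so G is not vertex-transitive.

No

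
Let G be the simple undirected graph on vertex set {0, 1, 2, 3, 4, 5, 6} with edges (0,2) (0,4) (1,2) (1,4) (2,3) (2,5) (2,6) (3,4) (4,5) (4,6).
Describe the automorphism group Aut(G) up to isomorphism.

S_5 × S_2

The vertices split by degree into {2, 4} (degree 5) and {0, 1, 3, 5, 6} (degree 2); every edge runs between the two parts, so G is the complete bipartite graph K_{2,5}. The parts have unequal sizes, so no automorphism swaps them; each part is permuted independently, giving S_5 × S_2 of order 5!·2! = 240.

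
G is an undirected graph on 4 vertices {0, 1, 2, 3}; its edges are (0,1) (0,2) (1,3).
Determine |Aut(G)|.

2

The degree sequence is [2, 2, 1, 1]; the two degree-1 vertices 2 and 3 are the ends of a path, so G = P_4. The only nontrivial automorphism of a path is the end-to-end reflection, so Aut(G) ≅ Z_2.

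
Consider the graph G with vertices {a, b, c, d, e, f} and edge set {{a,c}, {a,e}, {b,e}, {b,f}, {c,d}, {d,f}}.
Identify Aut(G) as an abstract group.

the dihedral group of order 12

G is 2-regular and connected on 6 vertices, i.e. the cycle C_6. C_6 has 6 rotations and 6 reflections, so Aut(C_6) ≅ D_6 of order 12.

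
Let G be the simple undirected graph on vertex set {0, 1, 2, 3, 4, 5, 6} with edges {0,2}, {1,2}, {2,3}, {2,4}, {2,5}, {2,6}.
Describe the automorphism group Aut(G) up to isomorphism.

Vertex 2 has degree 6 and every other vertex has degree 1, so G is the star K_{1,6} with centre 2. Any automorphism fixes the centre and permutes the 6 leaves freely, so Aut(G) ≅ S_6 of order 6! = 720.

the symmetric group on 6 letters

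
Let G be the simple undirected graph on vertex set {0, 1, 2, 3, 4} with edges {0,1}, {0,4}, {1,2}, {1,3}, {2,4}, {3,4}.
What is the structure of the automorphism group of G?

S_2 × S_3

The vertices split by degree into {1, 4} (degree 3) and {0, 2, 3} (degree 2); every edge runs between the two parts, so G is the complete bipartite graph K_{2,3}. Automorphisms preserve the bipartition setwise (since the parts differ in size) and act as S_2 × S_3 within it; |Aut| = 12.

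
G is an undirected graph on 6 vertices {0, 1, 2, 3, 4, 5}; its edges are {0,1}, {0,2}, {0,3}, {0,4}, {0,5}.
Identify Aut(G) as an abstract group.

the symmetric group on 5 letters

Vertex 0 has degree 5 and every other vertex has degree 1, so G is the star K_{1,5} with centre 0. The 5 leaves are pairwise interchangeable while the centre is fixed, giving Aut(G) = S_5.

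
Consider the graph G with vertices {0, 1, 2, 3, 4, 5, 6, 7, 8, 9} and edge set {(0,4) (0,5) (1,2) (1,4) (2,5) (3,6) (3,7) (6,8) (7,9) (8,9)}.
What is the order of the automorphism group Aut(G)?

G has two connected components, {3, 6, 7, 8, 9} and {0, 1, 2, 4, 5}; each is 2-regular, so G = C_5 ⊔ C_5. With two isomorphic components, Aut(G) = Aut(C_5) ≀ S_2 = (D_5 × D_5) ⋊ Z_2: permute each cycle by D_5, then optionally swap the two cycles. Order 2·(2·5)² = 200.

200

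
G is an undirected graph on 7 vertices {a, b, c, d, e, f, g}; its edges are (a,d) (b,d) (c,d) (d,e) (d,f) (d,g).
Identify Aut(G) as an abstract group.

the symmetric group on 6 letters

Vertex d has degree 6 and every other vertex has degree 1, so G is the star K_{1,6} with centre d. Any automorphism fixes the centre and permutes the 6 leaves freely, so Aut(G) ≅ S_6 of order 6! = 720.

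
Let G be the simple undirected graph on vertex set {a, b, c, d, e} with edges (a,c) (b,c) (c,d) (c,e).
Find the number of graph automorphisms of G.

Vertex c has degree 4 and every other vertex has degree 1, so G is the star K_{1,4} with centre c. Any automorphism fixes the centre and permutes the 4 leaves freely, so Aut(G) ≅ S_4 of order 4! = 24.

24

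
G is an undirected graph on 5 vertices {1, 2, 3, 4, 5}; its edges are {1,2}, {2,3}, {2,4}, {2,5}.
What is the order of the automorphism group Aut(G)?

Vertex 2 has degree 4 and every other vertex has degree 1, so G is the star K_{1,4} with centre 2. Any automorphism fixes the centre and permutes the 4 leaves freely, so Aut(G) ≅ S_4 of order 4! = 24.

24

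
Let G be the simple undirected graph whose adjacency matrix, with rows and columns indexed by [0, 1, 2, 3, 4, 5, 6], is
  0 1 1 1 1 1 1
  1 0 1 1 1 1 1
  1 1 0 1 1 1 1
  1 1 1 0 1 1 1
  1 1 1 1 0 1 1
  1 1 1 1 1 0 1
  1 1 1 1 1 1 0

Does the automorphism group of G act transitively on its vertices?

All 7 vertices are pairwise adjacent: G = K_7. Every bijection on the vertex set is an automorphism of K_7; hence Aut(K_7) ≅ S_7, order 5040. This group acts transitively on the 7 vertices.

Yes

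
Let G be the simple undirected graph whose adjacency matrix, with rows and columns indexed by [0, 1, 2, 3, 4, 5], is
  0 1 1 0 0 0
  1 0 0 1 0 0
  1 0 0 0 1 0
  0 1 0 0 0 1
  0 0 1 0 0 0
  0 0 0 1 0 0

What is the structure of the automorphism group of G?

The degree sequence is [2, 2, 2, 2, 1, 1]; the two degree-1 vertices 4 and 5 are the ends of a path, so G = P_6. A path has exactly one nontrivial symmetry — reversal — giving Aut(G) of order 2.

Z_2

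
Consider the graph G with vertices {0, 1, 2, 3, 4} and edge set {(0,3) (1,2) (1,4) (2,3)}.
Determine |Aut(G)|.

2

The degree sequence is [1, 2, 2, 2, 1]; the two degree-1 vertices 0 and 4 are the ends of a path, so G = P_5. The only nontrivial automorphism of a path is the end-to-end reflection, so Aut(G) ≅ Z_2.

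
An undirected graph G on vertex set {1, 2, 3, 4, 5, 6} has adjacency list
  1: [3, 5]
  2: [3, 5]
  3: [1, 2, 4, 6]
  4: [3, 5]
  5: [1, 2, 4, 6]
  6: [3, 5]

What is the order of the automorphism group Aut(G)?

The vertices split by degree into {3, 5} (degree 4) and {1, 2, 4, 6} (degree 2); every edge runs between the two parts, so G is the complete bipartite graph K_{2,4}. The parts have unequal sizes, so no automorphism swaps them; each part is permuted independently, giving S_4 × S_2 of order 4!·2! = 48.

48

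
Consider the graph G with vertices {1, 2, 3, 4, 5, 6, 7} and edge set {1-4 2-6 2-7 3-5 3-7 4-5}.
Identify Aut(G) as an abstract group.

the cyclic group of order 2

The degree sequence is [1, 2, 2, 2, 2, 1, 2]; the two degree-1 vertices 1 and 6 are the ends of a path, so G = P_7. The only nontrivial automorphism of a path is the end-to-end reflection, so Aut(G) ≅ Z_2.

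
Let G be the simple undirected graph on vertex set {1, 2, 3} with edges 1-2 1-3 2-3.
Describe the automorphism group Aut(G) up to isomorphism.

the symmetric group on 3 letters

All 3 vertices are pairwise adjacent: G = K_3. Any permutation of the 3 vertices preserves K_3, so Aut(K_3) = S_3 of order 3! = 6.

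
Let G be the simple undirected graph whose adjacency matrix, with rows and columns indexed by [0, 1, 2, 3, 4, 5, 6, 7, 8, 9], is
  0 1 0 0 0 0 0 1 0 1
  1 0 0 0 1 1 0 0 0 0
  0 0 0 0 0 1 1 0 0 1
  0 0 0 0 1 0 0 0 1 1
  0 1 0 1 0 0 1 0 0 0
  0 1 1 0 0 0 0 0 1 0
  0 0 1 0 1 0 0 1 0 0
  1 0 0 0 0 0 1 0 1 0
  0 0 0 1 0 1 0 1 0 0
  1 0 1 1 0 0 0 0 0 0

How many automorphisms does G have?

120

G is 3-regular on 10 vertices with no triangles and no 4-cycles (girth 5): this is the Petersen graph. It is a classical fact that the Petersen graph has automorphism group S_5 (order 120), arising from its description as the Kneser graph K(5,2).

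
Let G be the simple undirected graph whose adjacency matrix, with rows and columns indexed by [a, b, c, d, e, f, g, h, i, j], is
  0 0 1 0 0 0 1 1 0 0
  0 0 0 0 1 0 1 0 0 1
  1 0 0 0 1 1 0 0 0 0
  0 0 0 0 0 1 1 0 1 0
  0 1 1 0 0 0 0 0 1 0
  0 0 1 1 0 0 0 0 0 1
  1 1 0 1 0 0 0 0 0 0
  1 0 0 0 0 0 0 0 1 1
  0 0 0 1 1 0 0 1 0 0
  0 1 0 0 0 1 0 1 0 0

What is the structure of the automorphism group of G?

the symmetric group S_5

G is 3-regular on 10 vertices with no triangles and no 4-cycles (girth 5): this is the Petersen graph. Viewing the Petersen graph as the Kneser graph K(5,2) — vertices are 2-subsets of {1,…,5}, edges join disjoint pairs — its automorphisms are exactly the permutations of the 5-element set, so Aut ≅ S_5 of order 120.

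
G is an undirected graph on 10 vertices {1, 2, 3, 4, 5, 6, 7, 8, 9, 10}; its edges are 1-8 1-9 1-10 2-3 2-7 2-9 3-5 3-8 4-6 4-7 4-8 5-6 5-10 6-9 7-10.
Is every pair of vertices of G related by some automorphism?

Yes

G is 3-regular on 10 vertices with no triangles and no 4-cycles (girth 5): this is the Petersen graph. Viewing the Petersen graph as the Kneser graph K(5,2) — vertices are 2-subsets of {1,…,5}, edges join disjoint pairs — its automorphisms are exactly the permutations of the 5-element set, so Aut ≅ S_5 of order 120. This group acts transitively on the 10 vertices.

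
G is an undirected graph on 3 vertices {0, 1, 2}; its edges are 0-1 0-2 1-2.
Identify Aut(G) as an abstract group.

Every vertex has degree 2, so G is the complete graph K_3. Every bijection on the vertex set is an automorphism of K_3; hence Aut(K_3) ≅ S_3, order 6.

the symmetric group on 3 letters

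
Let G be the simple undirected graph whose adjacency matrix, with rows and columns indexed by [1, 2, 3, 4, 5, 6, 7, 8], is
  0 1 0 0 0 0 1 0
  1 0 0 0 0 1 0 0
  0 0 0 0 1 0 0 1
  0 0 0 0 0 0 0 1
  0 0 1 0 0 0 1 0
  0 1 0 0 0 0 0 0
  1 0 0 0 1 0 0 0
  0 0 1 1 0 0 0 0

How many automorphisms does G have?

The degree sequence is [2, 2, 2, 1, 2, 1, 2, 2]; the two degree-1 vertices 4 and 6 are the ends of a path, so G = P_8. A path has exactly one nontrivial symmetry — reversal — giving Aut(G) of order 2.

2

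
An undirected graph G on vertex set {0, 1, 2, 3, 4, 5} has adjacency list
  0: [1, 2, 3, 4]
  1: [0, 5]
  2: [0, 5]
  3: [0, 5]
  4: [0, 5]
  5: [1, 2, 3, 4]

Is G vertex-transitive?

Automorphisms preserve degree, but G has vertices of degree 2 and vertices of degree 4; no automorphism maps one to the other, so G is not vertex-transitive.

No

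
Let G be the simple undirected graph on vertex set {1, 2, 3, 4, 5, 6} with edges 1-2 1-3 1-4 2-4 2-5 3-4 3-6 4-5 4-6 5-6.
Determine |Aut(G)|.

10

Vertex 4 is the unique vertex of degree 5; the remaining 5 vertices each have degree 3 and induce a cycle, so G is the wheel on 6 vertices with hub 4. Every automorphism fixes the hub and acts on the rim 5-cycle, so Aut(G) ≅ Aut(C_5) = D_5 of order 10.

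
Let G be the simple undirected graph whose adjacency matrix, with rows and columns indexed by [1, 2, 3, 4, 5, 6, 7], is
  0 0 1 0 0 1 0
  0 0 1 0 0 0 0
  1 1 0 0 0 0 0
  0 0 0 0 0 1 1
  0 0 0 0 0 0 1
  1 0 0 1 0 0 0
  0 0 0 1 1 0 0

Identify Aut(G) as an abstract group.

C_2

The degree sequence is [2, 1, 2, 2, 1, 2, 2]; the two degree-1 vertices 2 and 5 are the ends of a path, so G = P_7. The only nontrivial automorphism of a path is the end-to-end reflection, so Aut(G) ≅ Z_2.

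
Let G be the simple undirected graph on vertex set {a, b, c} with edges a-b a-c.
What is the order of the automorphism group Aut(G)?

The degree sequence is [2, 1, 1]; the two degree-1 vertices b and c are the ends of a path, so G = P_3. The only nontrivial automorphism of a path is the end-to-end reflection, so Aut(G) ≅ Z_2.

2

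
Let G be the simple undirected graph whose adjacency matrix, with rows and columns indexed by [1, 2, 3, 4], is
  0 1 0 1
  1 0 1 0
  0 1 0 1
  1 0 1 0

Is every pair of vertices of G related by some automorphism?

Yes

G is 2-regular and bipartite with parts {2, 4} and {1, 3} (each part is independent and every cross-pair is an edge), so G = K_{2,2}. Aut(K_{2,2}) is the wreath product S_2 ≀ Z_2: permute within each part, then optionally swap the parts; |Aut| = 2·(2!)² = 8. Under this action every vertex can be carried to every other, so G is vertex-transitive.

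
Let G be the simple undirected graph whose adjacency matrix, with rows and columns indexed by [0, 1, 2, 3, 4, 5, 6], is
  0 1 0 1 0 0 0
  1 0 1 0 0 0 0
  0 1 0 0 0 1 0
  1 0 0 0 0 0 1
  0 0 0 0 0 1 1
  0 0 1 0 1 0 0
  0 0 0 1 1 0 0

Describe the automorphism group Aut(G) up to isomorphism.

the dihedral group of order 14

Every vertex has degree 2 and the graph is connected, so G is the 7-cycle C_7. The automorphisms of the 7-cycle are exactly the symmetries of a regular 7-gon: the dihedral group D_7, |D_7| = 14.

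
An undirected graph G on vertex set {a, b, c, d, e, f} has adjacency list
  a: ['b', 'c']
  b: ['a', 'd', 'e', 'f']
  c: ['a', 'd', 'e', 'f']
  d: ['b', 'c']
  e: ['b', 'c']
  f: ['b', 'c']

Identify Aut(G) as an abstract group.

The vertices split by degree into {b, c} (degree 4) and {a, d, e, f} (degree 2); every edge runs between the two parts, so G is the complete bipartite graph K_{2,4}. The parts have unequal sizes, so no automorphism swaps them; each part is permuted independently, giving S_2 × S_4 of order 2!·4! = 48.

S_2 × S_4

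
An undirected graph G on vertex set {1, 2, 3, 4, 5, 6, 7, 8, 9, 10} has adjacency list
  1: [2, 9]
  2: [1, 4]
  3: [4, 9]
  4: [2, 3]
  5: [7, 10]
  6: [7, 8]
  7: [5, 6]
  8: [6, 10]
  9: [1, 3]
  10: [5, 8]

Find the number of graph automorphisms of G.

200

G has two connected components, {1, 2, 3, 4, 9} and {5, 6, 7, 8, 10}; each is 2-regular, so G = C_5 ⊔ C_5. Aut of a disjoint union of two copies of C_5 is the wreath product D_5 ≀ Z_2, of order 2·10² = 200.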